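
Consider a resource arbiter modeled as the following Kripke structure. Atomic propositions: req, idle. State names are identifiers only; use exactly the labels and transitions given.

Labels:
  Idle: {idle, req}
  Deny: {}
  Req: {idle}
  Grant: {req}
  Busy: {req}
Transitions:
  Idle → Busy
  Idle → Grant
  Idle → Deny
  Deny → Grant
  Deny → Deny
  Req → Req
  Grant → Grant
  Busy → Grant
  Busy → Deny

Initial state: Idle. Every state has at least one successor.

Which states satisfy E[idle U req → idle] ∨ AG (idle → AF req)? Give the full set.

{Idle, Deny, Req, Grant, Busy}

States satisfying idle: {Idle, Req}.
States satisfying req → idle: {Idle, Deny, Req}.
States satisfying E[idle U req → idle]: {Idle, Deny, Req}.
States satisfying idle → AF req: {Idle, Deny, Grant, Busy}.
States satisfying AG (idle → AF req): {Idle, Deny, Grant, Busy}.
States satisfying E[idle U req → idle] ∨ AG (idle → AF req): {Idle, Deny, Req, Grant, Busy}.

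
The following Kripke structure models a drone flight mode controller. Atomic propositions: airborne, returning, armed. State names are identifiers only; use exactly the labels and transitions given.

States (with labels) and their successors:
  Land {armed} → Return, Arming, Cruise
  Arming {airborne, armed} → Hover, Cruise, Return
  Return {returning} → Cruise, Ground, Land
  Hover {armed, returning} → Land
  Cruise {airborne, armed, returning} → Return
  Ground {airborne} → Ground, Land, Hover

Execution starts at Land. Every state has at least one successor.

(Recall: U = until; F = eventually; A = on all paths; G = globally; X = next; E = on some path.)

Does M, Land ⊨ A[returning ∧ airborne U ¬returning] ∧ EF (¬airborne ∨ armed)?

Satisfied

States satisfying returning ∧ airborne: {Cruise}.
States satisfying ¬returning: {Land, Arming, Ground}.
States satisfying A[returning ∧ airborne U ¬returning]: {Land, Arming, Ground}.
States satisfying ¬airborne ∨ armed: {Land, Arming, Return, Hover, Cruise}.
States satisfying EF (¬airborne ∨ armed): {Land, Arming, Return, Hover, Cruise, Ground}.
States satisfying A[returning ∧ airborne U ¬returning] ∧ EF (¬airborne ∨ armed): {Land, Arming, Ground}.
Land ∈ Sat(A[returning ∧ airborne U ¬returning] ∧ EF (¬airborne ∨ armed)).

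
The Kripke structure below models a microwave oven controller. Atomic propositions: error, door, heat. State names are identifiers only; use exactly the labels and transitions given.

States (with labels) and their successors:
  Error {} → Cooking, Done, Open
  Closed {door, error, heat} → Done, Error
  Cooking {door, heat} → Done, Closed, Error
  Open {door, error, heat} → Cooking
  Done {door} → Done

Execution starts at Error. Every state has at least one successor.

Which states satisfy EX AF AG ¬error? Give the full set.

{Error, Closed, Cooking, Done}

States satisfying AF AG ¬error: {Done}.
States satisfying EX AF AG ¬error: {Error, Closed, Cooking, Done}.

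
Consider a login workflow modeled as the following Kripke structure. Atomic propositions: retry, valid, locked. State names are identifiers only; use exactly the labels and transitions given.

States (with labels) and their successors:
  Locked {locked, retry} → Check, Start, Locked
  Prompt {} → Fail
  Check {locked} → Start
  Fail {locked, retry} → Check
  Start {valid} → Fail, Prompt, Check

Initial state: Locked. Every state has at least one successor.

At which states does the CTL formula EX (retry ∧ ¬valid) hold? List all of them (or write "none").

States satisfying retry ∧ ¬valid: {Locked, Fail}.
States satisfying EX (retry ∧ ¬valid): {Locked, Prompt, Start}.

{Locked, Prompt, Start}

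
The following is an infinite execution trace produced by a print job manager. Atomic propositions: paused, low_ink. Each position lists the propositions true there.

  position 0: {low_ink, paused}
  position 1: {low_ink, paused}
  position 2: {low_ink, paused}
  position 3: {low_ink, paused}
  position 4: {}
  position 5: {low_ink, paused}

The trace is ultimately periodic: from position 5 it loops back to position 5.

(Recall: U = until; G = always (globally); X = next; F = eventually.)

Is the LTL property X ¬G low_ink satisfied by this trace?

The position after 0 is 1; ¬G low_ink is true there.

Satisfied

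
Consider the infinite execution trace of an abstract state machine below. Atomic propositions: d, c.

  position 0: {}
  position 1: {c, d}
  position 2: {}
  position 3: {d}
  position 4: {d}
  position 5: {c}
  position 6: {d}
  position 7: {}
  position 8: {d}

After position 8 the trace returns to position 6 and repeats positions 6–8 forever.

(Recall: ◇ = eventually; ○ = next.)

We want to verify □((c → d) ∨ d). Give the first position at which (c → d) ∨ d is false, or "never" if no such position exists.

5

Check (c → d) ∨ d at each position in order: 0 ✓, 1 ✓, 2 ✓, 3 ✓, 4 ✓.
At position 5 the labels are {c}, so (c → d) ∨ d is false there. This is the first violation.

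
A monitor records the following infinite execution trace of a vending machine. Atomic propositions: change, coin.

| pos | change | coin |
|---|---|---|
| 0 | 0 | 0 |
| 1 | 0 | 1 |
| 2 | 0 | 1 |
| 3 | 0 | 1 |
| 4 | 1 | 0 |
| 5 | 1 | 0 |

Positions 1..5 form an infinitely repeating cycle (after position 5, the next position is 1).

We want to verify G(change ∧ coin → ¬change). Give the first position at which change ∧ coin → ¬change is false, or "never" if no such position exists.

never

change ∧ coin → ¬change holds at every position 0..5, and those are all the positions the trace ever visits, so the invariant G(change ∧ coin → ¬change) is never violated.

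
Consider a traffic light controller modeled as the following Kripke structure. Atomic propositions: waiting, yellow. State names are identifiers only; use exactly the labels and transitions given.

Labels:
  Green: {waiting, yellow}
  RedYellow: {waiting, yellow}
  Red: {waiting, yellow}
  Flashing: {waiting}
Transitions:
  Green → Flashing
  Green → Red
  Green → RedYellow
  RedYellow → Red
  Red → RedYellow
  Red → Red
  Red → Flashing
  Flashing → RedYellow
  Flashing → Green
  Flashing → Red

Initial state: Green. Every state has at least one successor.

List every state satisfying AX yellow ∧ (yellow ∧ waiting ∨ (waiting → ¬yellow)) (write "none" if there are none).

States satisfying yellow: {Green, RedYellow, Red}.
States satisfying AX yellow: {RedYellow, Flashing}.
States satisfying yellow ∧ waiting: {Green, RedYellow, Red}.
States satisfying ¬yellow: {Flashing}.
States satisfying waiting → ¬yellow: {Flashing}.
States satisfying yellow ∧ waiting ∨ (waiting → ¬yellow): {Green, RedYellow, Red, Flashing}.
States satisfying AX yellow ∧ (yellow ∧ waiting ∨ (waiting → ¬yellow)): {RedYellow, Flashing}.

{RedYellow, Flashing}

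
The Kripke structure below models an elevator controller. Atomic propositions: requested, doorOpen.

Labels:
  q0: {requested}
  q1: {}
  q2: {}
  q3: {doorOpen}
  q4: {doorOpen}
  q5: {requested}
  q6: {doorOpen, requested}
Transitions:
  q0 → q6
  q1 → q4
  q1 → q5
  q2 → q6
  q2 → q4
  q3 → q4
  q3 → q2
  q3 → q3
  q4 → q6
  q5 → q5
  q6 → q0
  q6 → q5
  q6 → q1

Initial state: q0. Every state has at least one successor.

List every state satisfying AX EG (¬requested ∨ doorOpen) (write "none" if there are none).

States satisfying EG (¬requested ∨ doorOpen): {q1, q2, q3, q4, q6}.
States satisfying AX EG (¬requested ∨ doorOpen): {q0, q2, q3, q4}.

{q0, q2, q3, q4}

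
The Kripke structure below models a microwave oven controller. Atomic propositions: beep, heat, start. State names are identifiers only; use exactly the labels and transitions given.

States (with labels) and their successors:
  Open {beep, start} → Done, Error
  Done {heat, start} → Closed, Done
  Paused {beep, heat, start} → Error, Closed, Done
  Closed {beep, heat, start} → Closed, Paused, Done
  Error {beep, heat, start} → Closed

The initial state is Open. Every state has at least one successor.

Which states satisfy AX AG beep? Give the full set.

none

States satisfying AG beep: ∅.
States satisfying AX AG beep: ∅.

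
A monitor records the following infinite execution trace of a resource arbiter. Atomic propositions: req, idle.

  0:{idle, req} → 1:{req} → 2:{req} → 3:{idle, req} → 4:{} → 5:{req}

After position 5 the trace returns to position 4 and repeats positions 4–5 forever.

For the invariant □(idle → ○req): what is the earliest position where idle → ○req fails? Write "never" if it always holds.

Check idle → ○req at each position in order: 0 ✓, 1 ✓, 2 ✓.
At position 3 the labels are {idle, req} and the next position 4 has {}, so idle → ○req is false there. This is the first violation.

3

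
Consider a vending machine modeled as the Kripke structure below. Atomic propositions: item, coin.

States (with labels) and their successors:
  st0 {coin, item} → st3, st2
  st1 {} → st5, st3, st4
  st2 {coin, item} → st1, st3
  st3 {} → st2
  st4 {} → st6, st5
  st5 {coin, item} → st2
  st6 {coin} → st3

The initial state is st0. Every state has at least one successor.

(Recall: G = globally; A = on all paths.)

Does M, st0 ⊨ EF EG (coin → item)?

States satisfying EG (coin → item): {st0, st1, st2, st3, st4, st5}.
States satisfying EF EG (coin → item): {st0, st1, st2, st3, st4, st5, st6}.
Some path from st0 reaches a state where EG (coin → item) holds.
st0 ∈ Sat(EF EG (coin → item)).

Holds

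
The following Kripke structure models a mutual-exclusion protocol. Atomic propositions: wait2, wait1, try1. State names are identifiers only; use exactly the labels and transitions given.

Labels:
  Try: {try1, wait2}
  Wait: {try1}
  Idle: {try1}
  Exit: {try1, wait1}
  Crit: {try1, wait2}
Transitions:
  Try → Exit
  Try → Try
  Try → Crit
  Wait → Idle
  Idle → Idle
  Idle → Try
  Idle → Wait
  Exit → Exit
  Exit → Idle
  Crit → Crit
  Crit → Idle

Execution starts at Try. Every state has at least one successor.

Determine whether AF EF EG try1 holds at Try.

Satisfied

States satisfying EF EG try1: {Try, Wait, Idle, Exit, Crit}.
States satisfying AF EF EG try1: {Try, Wait, Idle, Exit, Crit}.
Try ∈ Sat(AF EF EG try1).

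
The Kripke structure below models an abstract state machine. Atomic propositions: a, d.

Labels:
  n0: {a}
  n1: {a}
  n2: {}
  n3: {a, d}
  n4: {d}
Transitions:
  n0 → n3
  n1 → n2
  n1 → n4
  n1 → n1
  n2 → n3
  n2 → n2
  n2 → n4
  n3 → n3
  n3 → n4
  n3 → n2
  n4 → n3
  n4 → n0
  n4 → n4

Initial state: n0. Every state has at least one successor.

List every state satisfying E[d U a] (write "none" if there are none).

States satisfying d: {n3, n4}.
States satisfying a: {n0, n1, n3}.
States satisfying E[d U a]: {n0, n1, n3, n4}.

{n0, n1, n3, n4}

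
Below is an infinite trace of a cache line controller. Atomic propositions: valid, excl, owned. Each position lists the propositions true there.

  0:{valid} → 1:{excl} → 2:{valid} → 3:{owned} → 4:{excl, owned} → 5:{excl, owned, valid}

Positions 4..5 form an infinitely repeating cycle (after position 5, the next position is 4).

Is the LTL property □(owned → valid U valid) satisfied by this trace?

Violated

owned → valid U valid must hold at every position from 0 onward. It fails at position 3, so □(owned → valid U valid) is false.
Positions where owned holds: 3, 4, 5.
Check valid U valid at each: 3→fails, 4→fails, 5→ok.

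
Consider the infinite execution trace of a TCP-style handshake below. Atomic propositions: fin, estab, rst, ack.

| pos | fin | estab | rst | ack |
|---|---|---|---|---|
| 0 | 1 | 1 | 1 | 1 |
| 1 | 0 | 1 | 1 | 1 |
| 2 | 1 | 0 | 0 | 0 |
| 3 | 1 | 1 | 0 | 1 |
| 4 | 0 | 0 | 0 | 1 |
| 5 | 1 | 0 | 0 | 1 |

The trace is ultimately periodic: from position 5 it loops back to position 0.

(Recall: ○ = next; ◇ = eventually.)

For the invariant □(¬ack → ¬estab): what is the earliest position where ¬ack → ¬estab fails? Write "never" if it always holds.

never

¬ack → ¬estab holds at every position 0..5, and those are all the positions the trace ever visits, so the invariant □(¬ack → ¬estab) is never violated.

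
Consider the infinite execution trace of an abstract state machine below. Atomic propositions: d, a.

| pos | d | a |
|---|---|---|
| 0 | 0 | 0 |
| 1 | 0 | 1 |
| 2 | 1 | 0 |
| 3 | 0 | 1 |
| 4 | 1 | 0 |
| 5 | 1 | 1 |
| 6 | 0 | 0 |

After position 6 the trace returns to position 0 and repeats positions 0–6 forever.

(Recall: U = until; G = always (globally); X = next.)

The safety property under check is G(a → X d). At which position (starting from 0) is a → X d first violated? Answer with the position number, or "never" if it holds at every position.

Check a → X d at each position in order: 0 ✓, 1 ✓, 2 ✓, 3 ✓, 4 ✓.
At position 5 the labels are {a, d} and the next position 6 has {}, so a → X d is false there. This is the first violation.

5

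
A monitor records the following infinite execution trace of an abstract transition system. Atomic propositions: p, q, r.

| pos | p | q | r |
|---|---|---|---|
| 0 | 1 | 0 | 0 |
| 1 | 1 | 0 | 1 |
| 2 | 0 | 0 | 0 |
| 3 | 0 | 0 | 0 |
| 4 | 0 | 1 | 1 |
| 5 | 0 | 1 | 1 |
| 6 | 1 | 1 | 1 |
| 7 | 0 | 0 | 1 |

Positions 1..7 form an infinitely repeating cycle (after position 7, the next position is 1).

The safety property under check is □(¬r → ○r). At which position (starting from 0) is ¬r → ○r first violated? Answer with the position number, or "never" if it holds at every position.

Check ¬r → ○r at each position in order: 0 ✓, 1 ✓.
At position 2 the labels are {} and the next position 3 has {}, so ¬r → ○r is false there. This is the first violation.

2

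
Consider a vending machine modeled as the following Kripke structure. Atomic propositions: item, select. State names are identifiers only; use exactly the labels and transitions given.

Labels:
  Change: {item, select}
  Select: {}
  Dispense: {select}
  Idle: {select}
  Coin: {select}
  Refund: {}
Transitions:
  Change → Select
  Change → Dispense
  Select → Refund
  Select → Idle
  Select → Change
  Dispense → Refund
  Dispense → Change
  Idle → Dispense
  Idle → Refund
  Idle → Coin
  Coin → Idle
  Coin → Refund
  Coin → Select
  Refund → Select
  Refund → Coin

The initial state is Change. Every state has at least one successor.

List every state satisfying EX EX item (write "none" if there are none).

{Change, Idle, Coin, Refund}

States satisfying EX item: {Select, Dispense}.
States satisfying EX EX item: {Change, Idle, Coin, Refund}.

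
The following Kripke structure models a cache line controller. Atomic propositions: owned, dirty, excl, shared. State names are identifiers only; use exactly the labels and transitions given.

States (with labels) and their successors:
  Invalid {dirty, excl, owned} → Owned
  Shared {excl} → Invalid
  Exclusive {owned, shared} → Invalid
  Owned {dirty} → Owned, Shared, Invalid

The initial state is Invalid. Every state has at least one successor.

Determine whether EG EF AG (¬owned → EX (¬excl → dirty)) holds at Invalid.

States satisfying EF AG (¬owned → EX (¬excl → dirty)): {Invalid, Shared, Exclusive, Owned}.
States satisfying EG EF AG (¬owned → EX (¬excl → dirty)): {Invalid, Shared, Exclusive, Owned}.
Invalid ∈ Sat(EG EF AG (¬owned → EX (¬excl → dirty))).

Satisfied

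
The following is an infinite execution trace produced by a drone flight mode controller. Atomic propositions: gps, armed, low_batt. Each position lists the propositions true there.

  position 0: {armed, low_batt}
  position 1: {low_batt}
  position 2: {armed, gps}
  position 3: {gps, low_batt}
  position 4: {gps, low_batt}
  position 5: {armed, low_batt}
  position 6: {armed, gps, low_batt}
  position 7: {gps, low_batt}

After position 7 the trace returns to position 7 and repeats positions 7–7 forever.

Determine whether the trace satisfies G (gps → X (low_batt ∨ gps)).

gps → X (low_batt ∨ gps) holds at every position 0..7, and those are all positions ever visited, so G (gps → X (low_batt ∨ gps)) holds.
Positions where gps holds: 2, 3, 4, 6, 7.
Check X (low_batt ∨ gps) at each: 2→ok, 3→ok, 4→ok, 6→ok, 7→ok.

Yes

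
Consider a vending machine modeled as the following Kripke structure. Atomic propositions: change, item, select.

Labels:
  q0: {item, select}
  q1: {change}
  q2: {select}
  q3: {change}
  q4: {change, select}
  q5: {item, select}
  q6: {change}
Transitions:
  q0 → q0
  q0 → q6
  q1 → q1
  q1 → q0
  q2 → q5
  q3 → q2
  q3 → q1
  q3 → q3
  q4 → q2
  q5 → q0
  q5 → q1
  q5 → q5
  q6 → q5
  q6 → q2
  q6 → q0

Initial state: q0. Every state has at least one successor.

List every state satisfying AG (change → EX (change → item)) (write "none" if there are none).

{q0, q1, q2, q3, q4, q5, q6}

States satisfying change → EX (change → item): {q0, q1, q2, q3, q4, q5, q6}.
States satisfying AG (change → EX (change → item)): {q0, q1, q2, q3, q4, q5, q6}.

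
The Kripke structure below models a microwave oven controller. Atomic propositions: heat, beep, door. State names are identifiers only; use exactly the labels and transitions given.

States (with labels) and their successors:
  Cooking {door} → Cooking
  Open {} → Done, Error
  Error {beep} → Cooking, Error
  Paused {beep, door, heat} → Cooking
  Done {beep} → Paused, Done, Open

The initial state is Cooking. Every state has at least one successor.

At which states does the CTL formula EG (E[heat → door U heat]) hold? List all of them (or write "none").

States satisfying E[heat → door U heat]: {Open, Paused, Done}.
States satisfying EG (E[heat → door U heat]): {Open, Done}.

{Open, Done}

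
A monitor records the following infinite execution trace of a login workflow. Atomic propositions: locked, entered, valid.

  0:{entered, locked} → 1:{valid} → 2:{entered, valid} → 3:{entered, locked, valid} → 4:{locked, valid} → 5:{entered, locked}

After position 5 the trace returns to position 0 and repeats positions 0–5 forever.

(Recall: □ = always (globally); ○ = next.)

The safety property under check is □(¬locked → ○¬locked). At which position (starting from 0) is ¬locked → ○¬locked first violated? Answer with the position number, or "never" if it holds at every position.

Check ¬locked → ○¬locked at each position in order: 0 ✓, 1 ✓.
At position 2 the labels are {entered, valid} and the next position 3 has {entered, locked, valid}, so ¬locked → ○¬locked is false there. This is the first violation.

2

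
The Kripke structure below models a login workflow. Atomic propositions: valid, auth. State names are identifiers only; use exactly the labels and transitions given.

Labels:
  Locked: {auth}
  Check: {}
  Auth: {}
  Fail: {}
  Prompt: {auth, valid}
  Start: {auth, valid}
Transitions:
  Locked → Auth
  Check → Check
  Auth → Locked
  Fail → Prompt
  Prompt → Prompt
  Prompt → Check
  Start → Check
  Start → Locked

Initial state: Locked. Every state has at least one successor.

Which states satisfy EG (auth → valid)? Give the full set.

{Check, Fail, Prompt, Start}

States satisfying auth → valid: {Check, Auth, Fail, Prompt, Start}.
States satisfying EG (auth → valid): {Check, Fail, Prompt, Start}.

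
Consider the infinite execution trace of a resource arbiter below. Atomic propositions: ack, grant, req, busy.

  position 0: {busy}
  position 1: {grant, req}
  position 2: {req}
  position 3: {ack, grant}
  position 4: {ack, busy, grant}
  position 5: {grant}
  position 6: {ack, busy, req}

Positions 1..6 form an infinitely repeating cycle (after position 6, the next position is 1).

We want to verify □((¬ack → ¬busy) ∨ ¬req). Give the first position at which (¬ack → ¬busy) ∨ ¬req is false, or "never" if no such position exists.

(¬ack → ¬busy) ∨ ¬req holds at every position 0..6, and those are all the positions the trace ever visits, so the invariant □((¬ack → ¬busy) ∨ ¬req) is never violated.

never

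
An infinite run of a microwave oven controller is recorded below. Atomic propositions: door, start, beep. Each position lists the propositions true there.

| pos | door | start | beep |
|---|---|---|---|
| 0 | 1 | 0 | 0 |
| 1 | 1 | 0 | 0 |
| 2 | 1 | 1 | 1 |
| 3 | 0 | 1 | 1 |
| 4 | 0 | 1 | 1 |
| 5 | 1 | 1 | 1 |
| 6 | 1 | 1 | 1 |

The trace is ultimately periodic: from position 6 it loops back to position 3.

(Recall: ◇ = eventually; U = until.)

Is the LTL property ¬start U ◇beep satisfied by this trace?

Satisfied

Walking from position 0: ◇beep first holds at position 0, and ¬start holds at every earlier position along the way, so ¬start U ◇beep holds.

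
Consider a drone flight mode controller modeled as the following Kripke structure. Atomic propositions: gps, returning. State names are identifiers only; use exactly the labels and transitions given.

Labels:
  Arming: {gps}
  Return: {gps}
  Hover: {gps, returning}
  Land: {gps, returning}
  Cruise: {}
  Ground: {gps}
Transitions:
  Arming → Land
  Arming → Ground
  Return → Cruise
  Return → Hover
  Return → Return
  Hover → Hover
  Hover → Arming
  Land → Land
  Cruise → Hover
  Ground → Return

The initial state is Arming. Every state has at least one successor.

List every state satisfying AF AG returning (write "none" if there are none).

{Land}

States satisfying AG returning: {Land}.
States satisfying AF AG returning: {Land}.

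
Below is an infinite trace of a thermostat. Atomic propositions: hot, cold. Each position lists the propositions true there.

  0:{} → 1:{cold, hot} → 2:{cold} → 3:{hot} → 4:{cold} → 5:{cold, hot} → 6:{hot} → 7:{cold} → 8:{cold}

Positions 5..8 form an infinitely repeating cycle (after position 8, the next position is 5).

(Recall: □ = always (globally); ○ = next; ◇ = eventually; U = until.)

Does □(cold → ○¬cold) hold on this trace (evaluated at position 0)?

Does not hold

cold → ○¬cold must hold at every position from 0 onward. It fails at position 1, so □(cold → ○¬cold) is false.
Positions where cold holds: 1, 2, 4, 5, 7, 8.
Check ○¬cold at each: 1→fails, 2→ok, 4→fails, 5→ok, 7→fails, 8→fails.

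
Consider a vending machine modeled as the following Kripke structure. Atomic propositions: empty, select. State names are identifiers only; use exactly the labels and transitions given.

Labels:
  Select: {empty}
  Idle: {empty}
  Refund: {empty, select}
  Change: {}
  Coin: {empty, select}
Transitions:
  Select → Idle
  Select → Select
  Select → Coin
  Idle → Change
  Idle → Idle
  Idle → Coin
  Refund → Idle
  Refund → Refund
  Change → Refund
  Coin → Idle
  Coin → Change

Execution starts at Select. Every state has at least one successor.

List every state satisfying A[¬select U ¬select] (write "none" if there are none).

{Select, Idle, Change}

States satisfying ¬select: {Select, Idle, Change}.
States satisfying A[¬select U ¬select]: {Select, Idle, Change}.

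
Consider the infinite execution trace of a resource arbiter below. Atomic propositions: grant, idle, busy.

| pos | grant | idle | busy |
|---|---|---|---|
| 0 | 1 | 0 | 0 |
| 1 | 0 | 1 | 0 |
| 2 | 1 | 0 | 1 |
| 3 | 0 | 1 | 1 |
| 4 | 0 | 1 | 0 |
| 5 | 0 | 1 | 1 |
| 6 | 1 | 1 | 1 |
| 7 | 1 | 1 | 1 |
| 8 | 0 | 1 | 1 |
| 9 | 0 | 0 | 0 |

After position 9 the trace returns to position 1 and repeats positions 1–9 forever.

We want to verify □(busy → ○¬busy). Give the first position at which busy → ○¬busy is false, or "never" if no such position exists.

Check busy → ○¬busy at each position in order: 0 ✓, 1 ✓.
At position 2 the labels are {busy, grant} and the next position 3 has {busy, idle}, so busy → ○¬busy is false there. This is the first violation.

2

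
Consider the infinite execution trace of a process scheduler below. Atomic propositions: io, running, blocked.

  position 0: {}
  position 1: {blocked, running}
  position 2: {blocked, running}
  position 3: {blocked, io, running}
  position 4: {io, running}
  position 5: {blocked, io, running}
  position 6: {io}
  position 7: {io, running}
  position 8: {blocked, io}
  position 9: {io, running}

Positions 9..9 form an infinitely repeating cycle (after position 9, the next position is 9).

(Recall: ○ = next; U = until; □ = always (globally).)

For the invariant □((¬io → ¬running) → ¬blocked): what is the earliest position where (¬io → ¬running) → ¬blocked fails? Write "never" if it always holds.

3

Check (¬io → ¬running) → ¬blocked at each position in order: 0 ✓, 1 ✓, 2 ✓.
At position 3 the labels are {blocked, io, running}, so (¬io → ¬running) → ¬blocked is false there. This is the first violation.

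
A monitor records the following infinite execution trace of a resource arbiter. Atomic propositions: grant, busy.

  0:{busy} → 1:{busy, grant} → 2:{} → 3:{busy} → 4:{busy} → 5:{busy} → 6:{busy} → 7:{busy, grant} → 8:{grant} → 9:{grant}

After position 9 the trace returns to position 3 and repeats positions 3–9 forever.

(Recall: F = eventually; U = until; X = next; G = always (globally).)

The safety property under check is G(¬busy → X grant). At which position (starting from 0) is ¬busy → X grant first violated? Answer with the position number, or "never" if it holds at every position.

2

Check ¬busy → X grant at each position in order: 0 ✓, 1 ✓.
At position 2 the labels are {} and the next position 3 has {busy}, so ¬busy → X grant is false there. This is the first violation.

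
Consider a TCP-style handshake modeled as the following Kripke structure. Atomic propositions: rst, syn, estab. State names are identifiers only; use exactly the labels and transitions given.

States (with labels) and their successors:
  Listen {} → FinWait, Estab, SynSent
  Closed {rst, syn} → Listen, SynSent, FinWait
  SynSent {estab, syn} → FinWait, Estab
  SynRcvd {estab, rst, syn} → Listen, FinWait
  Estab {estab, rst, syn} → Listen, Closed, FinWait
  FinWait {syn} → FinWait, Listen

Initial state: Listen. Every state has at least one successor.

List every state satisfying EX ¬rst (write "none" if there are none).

States satisfying ¬rst: {Listen, SynSent, FinWait}.
States satisfying EX ¬rst: {Listen, Closed, SynSent, SynRcvd, Estab, FinWait}.

{Listen, Closed, SynSent, SynRcvd, Estab, FinWait}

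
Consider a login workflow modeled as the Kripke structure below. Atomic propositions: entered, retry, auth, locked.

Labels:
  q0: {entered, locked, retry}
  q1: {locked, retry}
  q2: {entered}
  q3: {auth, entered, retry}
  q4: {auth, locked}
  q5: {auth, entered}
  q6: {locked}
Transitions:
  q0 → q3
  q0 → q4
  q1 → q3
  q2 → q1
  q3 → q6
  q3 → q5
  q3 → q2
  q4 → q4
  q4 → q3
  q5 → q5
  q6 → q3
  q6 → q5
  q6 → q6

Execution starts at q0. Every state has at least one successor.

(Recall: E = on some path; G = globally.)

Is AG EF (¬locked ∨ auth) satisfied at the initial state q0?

States satisfying EF (¬locked ∨ auth): {q0, q1, q2, q3, q4, q5, q6}.
States satisfying AG EF (¬locked ∨ auth): {q0, q1, q2, q3, q4, q5, q6}.
Every state reachable from q0 satisfies EF (¬locked ∨ auth).
q0 ∈ Sat(AG EF (¬locked ∨ auth)).

Satisfied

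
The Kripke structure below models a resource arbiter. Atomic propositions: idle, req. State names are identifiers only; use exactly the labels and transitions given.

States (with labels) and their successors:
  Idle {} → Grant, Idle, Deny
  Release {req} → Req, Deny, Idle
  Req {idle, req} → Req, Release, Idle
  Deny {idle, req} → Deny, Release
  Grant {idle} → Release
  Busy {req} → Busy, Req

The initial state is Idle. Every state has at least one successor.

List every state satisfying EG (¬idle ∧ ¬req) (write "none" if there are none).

{Idle}

States satisfying ¬idle ∧ ¬req: {Idle}.
States satisfying EG (¬idle ∧ ¬req): {Idle}.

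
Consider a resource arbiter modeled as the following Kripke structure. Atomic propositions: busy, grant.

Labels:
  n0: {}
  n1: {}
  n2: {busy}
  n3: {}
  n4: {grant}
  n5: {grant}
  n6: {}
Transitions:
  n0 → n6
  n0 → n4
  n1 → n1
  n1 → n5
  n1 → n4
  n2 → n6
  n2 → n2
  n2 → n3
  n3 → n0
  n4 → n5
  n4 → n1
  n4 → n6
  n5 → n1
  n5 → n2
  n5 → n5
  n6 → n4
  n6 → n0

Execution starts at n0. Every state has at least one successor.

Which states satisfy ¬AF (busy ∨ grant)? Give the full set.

{n0, n1, n3, n6}

States satisfying busy ∨ grant: {n2, n4, n5}.
States satisfying AF (busy ∨ grant): {n2, n4, n5}.
States satisfying ¬AF (busy ∨ grant): {n0, n1, n3, n6}.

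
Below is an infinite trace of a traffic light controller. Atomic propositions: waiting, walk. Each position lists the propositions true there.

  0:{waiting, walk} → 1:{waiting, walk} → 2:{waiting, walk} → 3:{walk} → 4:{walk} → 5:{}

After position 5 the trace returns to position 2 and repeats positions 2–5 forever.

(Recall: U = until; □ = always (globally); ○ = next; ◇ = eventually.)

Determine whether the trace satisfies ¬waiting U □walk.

Walking from position 0: at position 0, □walk has not yet held and ¬waiting fails, so ¬waiting U □walk is false.

No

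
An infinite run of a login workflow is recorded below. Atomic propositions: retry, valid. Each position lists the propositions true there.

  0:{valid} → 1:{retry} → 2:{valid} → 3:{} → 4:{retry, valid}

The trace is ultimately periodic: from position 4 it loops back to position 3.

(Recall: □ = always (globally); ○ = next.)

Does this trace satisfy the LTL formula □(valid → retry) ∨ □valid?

Violated

valid → retry must hold at every position from 0 onward. It fails at position 0, so □(valid → retry) is false.
Positions where valid holds: 0, 2, 4.
Check retry at each: 0→fails, 2→fails, 4→ok.
valid must hold at every position from 0 onward. It fails at position 1, so □valid is false.
At position 0: □(valid → retry) is false; □valid is false; so □(valid → retry) ∨ □valid is false.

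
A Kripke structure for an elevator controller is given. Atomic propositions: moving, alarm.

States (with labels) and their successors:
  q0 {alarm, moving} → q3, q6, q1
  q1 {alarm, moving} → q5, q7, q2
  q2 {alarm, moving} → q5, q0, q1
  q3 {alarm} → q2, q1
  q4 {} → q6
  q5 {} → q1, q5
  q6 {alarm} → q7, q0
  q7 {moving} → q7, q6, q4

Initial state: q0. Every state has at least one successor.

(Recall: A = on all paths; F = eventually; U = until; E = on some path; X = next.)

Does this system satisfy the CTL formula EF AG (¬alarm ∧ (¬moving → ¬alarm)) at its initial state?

States satisfying AG (¬alarm ∧ (¬moving → ¬alarm)): ∅.
States satisfying EF AG (¬alarm ∧ (¬moving → ¬alarm)): ∅.
No suitable path/successor from q0 witnesses the formula.
q0 ∉ Sat(EF AG (¬alarm ∧ (¬moving → ¬alarm))).

Does not hold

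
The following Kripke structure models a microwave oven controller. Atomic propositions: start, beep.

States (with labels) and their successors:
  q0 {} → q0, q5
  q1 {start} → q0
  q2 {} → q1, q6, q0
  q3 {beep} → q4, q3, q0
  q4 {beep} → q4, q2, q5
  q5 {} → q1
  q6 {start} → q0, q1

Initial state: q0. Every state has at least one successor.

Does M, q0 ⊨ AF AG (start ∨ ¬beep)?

States satisfying AG (start ∨ ¬beep): {q0, q1, q2, q5, q6}.
States satisfying AF AG (start ∨ ¬beep): {q0, q1, q2, q5, q6}.
q0 ∈ Sat(AF AG (start ∨ ¬beep)).

Holds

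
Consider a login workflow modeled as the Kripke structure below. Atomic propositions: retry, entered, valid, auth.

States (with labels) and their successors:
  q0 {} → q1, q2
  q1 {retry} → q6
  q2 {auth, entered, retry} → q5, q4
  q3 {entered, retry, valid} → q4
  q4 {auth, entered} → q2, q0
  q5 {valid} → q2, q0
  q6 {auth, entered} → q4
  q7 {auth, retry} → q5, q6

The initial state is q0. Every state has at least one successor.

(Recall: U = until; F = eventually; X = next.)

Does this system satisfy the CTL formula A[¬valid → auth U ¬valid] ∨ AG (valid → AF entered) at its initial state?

Holds

States satisfying ¬valid → auth: {q2, q3, q4, q5, q6, q7}.
States satisfying ¬valid: {q0, q1, q2, q4, q6, q7}.
States satisfying A[¬valid → auth U ¬valid]: {q0, q1, q2, q3, q4, q5, q6, q7}.
States satisfying valid → AF entered: {q0, q1, q2, q3, q4, q5, q6, q7}.
States satisfying AG (valid → AF entered): {q0, q1, q2, q3, q4, q5, q6, q7}.
States satisfying A[¬valid → auth U ¬valid] ∨ AG (valid → AF entered): {q0, q1, q2, q3, q4, q5, q6, q7}.
q0 ∈ Sat(A[¬valid → auth U ¬valid] ∨ AG (valid → AF entered)).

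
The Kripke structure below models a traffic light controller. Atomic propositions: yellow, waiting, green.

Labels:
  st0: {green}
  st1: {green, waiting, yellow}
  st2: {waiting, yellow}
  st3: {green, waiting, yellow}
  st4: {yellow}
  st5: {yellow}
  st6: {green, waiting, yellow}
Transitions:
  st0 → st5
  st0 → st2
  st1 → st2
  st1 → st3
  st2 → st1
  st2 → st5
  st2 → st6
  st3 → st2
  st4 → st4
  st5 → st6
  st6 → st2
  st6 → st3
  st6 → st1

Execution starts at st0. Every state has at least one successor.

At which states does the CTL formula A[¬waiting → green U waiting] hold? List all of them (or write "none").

{st1, st2, st3, st6}

States satisfying ¬waiting → green: {st0, st1, st2, st3, st6}.
States satisfying waiting: {st1, st2, st3, st6}.
States satisfying A[¬waiting → green U waiting]: {st1, st2, st3, st6}.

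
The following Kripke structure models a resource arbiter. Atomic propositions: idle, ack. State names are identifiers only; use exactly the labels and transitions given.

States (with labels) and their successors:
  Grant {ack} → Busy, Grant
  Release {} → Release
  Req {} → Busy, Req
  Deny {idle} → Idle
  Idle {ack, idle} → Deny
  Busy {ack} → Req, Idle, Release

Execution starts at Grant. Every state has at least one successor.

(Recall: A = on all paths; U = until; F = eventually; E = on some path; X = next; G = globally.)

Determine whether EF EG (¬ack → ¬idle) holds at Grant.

Holds

States satisfying EG (¬ack → ¬idle): {Grant, Release, Req, Busy}.
States satisfying EF EG (¬ack → ¬idle): {Grant, Release, Req, Busy}.
Some path from Grant reaches a state where EG (¬ack → ¬idle) holds.
Grant ∈ Sat(EF EG (¬ack → ¬idle)).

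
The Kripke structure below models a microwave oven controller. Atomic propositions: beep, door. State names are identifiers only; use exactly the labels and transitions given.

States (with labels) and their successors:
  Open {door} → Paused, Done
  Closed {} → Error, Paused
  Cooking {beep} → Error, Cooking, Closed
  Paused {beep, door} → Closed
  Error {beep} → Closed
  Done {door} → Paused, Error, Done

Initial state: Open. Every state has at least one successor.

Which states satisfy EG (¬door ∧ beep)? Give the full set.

{Cooking}

States satisfying ¬door ∧ beep: {Cooking, Error}.
States satisfying EG (¬door ∧ beep): {Cooking}.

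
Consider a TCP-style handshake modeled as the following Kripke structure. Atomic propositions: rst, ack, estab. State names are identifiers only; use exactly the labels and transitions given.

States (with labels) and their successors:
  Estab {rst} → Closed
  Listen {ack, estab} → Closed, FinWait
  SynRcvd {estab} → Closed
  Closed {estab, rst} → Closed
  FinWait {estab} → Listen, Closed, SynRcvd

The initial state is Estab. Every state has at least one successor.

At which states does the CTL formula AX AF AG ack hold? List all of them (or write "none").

none

States satisfying AF AG ack: ∅.
States satisfying AX AF AG ack: ∅.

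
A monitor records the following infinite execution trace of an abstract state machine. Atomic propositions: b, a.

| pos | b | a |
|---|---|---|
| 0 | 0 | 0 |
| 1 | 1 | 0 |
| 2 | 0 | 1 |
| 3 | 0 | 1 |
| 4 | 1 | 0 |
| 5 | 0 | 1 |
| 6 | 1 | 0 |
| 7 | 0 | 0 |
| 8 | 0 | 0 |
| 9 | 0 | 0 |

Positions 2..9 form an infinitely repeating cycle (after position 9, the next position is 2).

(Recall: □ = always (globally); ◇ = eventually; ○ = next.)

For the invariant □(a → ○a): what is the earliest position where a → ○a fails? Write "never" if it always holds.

3

Check a → ○a at each position in order: 0 ✓, 1 ✓, 2 ✓.
At position 3 the labels are {a} and the next position 4 has {b}, so a → ○a is false there. This is the first violation.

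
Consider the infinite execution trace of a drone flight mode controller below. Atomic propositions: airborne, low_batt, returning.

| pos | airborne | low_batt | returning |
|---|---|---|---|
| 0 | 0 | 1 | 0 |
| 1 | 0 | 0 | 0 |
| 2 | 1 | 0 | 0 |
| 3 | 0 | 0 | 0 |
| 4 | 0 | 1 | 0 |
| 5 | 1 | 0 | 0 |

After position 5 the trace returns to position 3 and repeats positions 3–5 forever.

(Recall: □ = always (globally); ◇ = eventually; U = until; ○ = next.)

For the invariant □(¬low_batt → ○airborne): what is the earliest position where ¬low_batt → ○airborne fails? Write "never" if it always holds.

2

Check ¬low_batt → ○airborne at each position in order: 0 ✓, 1 ✓.
At position 2 the labels are {airborne} and the next position 3 has {}, so ¬low_batt → ○airborne is false there. This is the first violation.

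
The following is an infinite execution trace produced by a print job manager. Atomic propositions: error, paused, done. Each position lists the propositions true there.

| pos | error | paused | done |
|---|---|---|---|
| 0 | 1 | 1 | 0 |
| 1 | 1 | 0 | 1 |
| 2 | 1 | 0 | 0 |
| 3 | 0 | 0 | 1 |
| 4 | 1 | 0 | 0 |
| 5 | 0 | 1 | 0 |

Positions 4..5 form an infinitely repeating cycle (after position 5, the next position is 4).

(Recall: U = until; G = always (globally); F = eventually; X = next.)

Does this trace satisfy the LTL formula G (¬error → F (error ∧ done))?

Violated

¬error → F (error ∧ done) must hold at every position from 0 onward. It fails at position 3, so G (¬error → F (error ∧ done)) is false.
Positions where ¬error holds: 3, 5.
Check F (error ∧ done) at each: 3→fails, 5→fails.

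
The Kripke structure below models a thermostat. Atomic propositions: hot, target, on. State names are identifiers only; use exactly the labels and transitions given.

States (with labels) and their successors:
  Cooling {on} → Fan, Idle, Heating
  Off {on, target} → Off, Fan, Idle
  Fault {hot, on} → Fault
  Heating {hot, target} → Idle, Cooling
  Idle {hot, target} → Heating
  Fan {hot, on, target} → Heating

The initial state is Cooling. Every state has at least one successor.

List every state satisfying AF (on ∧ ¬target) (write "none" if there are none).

{Cooling, Fault}

States satisfying on ∧ ¬target: {Cooling, Fault}.
States satisfying AF (on ∧ ¬target): {Cooling, Fault}.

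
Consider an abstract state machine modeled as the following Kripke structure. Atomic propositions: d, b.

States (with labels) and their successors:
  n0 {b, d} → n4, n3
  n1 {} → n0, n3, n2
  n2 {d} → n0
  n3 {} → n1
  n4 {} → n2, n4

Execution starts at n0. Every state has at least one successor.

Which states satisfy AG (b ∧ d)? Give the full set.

none

States satisfying b ∧ d: {n0}.
States satisfying AG (b ∧ d): ∅.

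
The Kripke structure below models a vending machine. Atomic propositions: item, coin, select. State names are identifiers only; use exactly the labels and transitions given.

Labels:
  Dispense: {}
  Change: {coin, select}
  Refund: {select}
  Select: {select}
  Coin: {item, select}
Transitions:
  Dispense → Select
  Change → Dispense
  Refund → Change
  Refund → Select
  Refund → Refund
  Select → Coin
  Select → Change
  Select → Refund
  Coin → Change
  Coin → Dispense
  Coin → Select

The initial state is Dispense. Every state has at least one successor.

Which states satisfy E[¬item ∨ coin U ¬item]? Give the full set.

States satisfying ¬item ∨ coin: {Dispense, Change, Refund, Select}.
States satisfying ¬item: {Dispense, Change, Refund, Select}.
States satisfying E[¬item ∨ coin U ¬item]: {Dispense, Change, Refund, Select}.

{Dispense, Change, Refund, Select}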